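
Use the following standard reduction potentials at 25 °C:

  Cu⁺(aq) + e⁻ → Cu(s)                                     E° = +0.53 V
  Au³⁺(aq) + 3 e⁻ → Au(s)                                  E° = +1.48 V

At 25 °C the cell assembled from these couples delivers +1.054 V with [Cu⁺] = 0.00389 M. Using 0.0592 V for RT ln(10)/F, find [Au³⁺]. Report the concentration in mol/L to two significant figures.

0.011 M

Au³⁺/Au is the cathode, Cu⁺/Cu the anode: E°cell = +0.95 V, n = 3.
Overall reaction: Au³⁺(aq) + 3 Cu(s) → Au(s) + 3 Cu⁺(aq); Q = [Cu⁺]^3/[Au³⁺]^1.
From E = E° − (0.0592/n) log Q: log Q = (E° − E)·n/0.0592 = (+0.95 − (+1.054))·3/0.0592 = -5.2703.
So 1·log[Au³⁺] = 3·log(0.00389) − log Q = -7.2302 − (-5.2703) = -1.9599; [Au³⁺] = 10^(-1.9599) ≈ 0.011 M.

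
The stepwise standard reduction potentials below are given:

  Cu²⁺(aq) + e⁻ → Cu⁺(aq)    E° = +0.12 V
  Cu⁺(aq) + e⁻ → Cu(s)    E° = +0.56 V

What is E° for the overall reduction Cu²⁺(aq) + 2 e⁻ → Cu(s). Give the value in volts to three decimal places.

Standard free energies of sequential steps add: ΔG°₃ = ΔG°₁ + ΔG°₂, so n₃E°₃ = n₁E°₁ + n₂E°₂.
E°₃ = (1×+0.12 + 1×+0.56) / 2 = (+0.680) / 2 = +0.340 V.

+0.340 V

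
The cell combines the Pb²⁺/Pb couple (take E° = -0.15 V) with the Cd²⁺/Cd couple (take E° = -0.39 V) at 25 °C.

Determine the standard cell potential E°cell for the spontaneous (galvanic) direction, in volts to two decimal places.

+0.24 V

The Pb²⁺/Pb couple has the higher reduction potential, so it is the cathode; Cd²⁺/Cd is oxidised at the anode.
E°cell = E°(cathode) − E°(anode) = (-0.15) − (-0.39) = +0.24 V.
Since E°cell > 0, the reaction is spontaneous under standard conditions.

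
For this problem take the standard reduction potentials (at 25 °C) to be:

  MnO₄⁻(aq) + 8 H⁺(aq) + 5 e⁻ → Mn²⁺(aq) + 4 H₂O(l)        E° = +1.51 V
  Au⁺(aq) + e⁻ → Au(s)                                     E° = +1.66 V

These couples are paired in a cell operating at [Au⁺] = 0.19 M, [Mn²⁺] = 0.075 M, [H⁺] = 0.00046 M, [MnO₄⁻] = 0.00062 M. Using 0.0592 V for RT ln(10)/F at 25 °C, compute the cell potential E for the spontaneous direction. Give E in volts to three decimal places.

+0.448 V

Au⁺/Au is the cathode (higher E°), MnO₄⁻/Mn²⁺ the anode: E°cell = +1.66 − (+1.51) = +0.15 V, n = 5.
Overall: 5 Au⁺(aq) + Mn²⁺(aq) + 4 H₂O(l) → 5 Au(s) + MnO₄⁻(aq) + 8 H⁺(aq)
Q = [MnO₄⁻]·[H⁺]^8 / ([Au⁺]^5·[Mn²⁺]); log Q = -25.174.
E = E° − (0.0592/n) log Q = +0.15 − (0.0592/5)(-25.174) = +0.448 V.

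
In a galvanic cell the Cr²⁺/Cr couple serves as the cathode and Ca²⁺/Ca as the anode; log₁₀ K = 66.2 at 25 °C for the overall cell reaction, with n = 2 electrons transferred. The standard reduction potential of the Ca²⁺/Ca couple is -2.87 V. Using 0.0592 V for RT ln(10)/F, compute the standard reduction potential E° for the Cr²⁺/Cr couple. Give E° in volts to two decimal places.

-0.91 V

E°cell = (0.0592/n)·log K = (0.0592/2)(66.2) = +1.960 V.
Since Cr²⁺/Cr is the cathode and Ca²⁺/Ca the anode, E°cell = E°(Cr²⁺/Cr) − E°(Ca²⁺/Ca).
So E°(Cr²⁺/Cr) = E°cell + E°(Ca²⁺/Ca) = +1.960 + (-2.87) = -0.91 V.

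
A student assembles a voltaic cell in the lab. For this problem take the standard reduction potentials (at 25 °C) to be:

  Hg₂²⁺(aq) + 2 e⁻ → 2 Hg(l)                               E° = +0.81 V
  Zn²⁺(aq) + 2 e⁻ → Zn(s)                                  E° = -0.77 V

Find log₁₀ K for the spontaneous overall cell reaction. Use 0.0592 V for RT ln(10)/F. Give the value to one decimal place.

Cathode: Hg₂²⁺/Hg; anode: Zn²⁺/Zn. E°cell = +1.58 V, n = 2.
log K = nE°cell / 0.0592 = (2)(+1.58) / 0.0592 = 53.4.

53.4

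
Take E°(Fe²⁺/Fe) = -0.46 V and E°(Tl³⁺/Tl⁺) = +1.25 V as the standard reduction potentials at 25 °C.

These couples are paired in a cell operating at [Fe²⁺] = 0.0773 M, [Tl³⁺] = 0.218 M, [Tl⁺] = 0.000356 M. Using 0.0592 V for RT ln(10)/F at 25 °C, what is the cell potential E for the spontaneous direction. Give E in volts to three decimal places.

+1.825 V

Tl³⁺/Tl⁺ is the cathode (higher E°), Fe²⁺/Fe the anode: E°cell = +1.25 − (-0.46) = +1.71 V, n = 2.
Overall: Tl³⁺(aq) + Fe(s) → Tl⁺(aq) + Fe²⁺(aq)
Q = [Tl⁺]·[Fe²⁺] / ([Tl³⁺]); log Q = -3.899.
E = E° − (0.0592/n) log Q = +1.71 − (0.0592/2)(-3.899) = +1.825 V.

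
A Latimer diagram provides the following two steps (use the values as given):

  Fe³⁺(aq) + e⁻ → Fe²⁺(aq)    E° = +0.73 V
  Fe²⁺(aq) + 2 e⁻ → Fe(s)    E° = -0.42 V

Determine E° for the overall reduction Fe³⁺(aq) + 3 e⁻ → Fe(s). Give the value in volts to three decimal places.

-0.037 V

Standard free energies of sequential steps add: ΔG°₃ = ΔG°₁ + ΔG°₂, so n₃E°₃ = n₁E°₁ + n₂E°₂.
E°₃ = (1×+0.73 + 2×-0.42) / 3 = (-0.110) / 3 = -0.037 V.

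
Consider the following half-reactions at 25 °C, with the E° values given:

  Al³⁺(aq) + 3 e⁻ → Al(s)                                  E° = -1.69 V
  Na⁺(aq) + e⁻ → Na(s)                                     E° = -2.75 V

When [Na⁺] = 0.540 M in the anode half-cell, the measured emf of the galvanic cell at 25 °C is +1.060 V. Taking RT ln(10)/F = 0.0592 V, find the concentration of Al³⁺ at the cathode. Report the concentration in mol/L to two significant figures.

Al³⁺/Al is the cathode, Na⁺/Na the anode: E°cell = +1.06 V, n = 3.
Overall reaction: Al³⁺(aq) + 3 Na(s) → Al(s) + 3 Na⁺(aq); Q = [Na⁺]^3/[Al³⁺]^1.
From E = E° − (0.0592/n) log Q: log Q = (E° − E)·n/0.0592 = (+1.06 − (+1.060))·3/0.0592 = 0.0000.
So 1·log[Al³⁺] = 3·log(0.54) − log Q = -0.8028 − (0.0000) = -0.8028; [Al³⁺] = 10^(-0.8028) ≈ 0.16 M.

0.16 M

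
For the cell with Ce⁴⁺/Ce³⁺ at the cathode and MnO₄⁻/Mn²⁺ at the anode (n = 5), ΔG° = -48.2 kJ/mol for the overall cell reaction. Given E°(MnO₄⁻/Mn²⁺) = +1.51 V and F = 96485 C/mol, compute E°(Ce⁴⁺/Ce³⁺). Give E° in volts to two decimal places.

E°cell = −ΔG°/(nF) = −(-48.2×10³)/((5)(96485)) = +0.100 V.
Since Ce⁴⁺/Ce³⁺ is the cathode and MnO₄⁻/Mn²⁺ the anode, E°cell = E°(Ce⁴⁺/Ce³⁺) − E°(MnO₄⁻/Mn²⁺).
So E°(Ce⁴⁺/Ce³⁺) = E°cell + E°(MnO₄⁻/Mn²⁺) = +0.100 + (+1.51) = +1.61 V.

+1.61 V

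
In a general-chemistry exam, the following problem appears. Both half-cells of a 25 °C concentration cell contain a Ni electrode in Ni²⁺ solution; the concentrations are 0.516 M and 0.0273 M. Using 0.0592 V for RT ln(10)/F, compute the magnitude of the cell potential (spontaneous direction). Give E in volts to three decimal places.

+0.038 V

For a concentration cell E°cell = 0. The 0.516 M side is the cathode (reduction is favoured where [Ni²⁺] is higher).
With n = 2, E = −(0.0592/2) log([Ni²⁺]ₐₙ/[Ni²⁺]꜀ₐₜ) = −(0.0592/2) log(0.0273/0.516) = −(0.0592/2)(-1.276) = +0.038 V.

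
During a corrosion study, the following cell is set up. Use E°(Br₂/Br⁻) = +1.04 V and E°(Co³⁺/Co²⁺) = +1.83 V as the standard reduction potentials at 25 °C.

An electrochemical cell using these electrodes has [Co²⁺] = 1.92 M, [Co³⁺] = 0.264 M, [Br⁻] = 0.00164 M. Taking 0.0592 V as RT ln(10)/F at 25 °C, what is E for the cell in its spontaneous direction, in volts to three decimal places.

+0.574 V

Co³⁺/Co²⁺ is the cathode (higher E°), Br₂/Br⁻ the anode: E°cell = +1.83 − (+1.04) = +0.79 V, n = 2.
Overall: 2 Co³⁺(aq) + 2 Br⁻(aq) → 2 Co²⁺(aq) + Br₂(l)
Q = [Co²⁺]^2 / ([Co³⁺]^2·[Br⁻]^2); log Q = 7.294.
E = E° − (0.0592/n) log Q = +0.79 − (0.0592/2)(7.294) = +0.574 V.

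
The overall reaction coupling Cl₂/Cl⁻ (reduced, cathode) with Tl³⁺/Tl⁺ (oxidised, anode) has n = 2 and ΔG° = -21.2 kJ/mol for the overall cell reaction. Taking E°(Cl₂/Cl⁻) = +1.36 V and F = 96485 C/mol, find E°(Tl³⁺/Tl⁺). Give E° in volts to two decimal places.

+1.25 V

E°cell = −ΔG°/(nF) = −(-21.2×10³)/((2)(96485)) = +0.110 V.
Since Cl₂/Cl⁻ is the cathode and Tl³⁺/Tl⁺ the anode, E°cell = E°(Cl₂/Cl⁻) − E°(Tl³⁺/Tl⁺).
So E°(Tl³⁺/Tl⁺) = E°(Cl₂/Cl⁻) − E°cell = (+1.36) − (+0.110) = +1.25 V.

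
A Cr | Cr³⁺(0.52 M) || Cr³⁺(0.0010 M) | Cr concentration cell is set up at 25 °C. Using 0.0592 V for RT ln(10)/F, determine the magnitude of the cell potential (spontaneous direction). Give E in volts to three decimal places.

For a concentration cell E°cell = 0. The 0.52 M side is the cathode (reduction is favoured where [Cr³⁺] is higher).
With n = 3, E = −(0.0592/3) log([Cr³⁺]ₐₙ/[Cr³⁺]꜀ₐₜ) = −(0.0592/3) log(0.001/0.52) = −(0.0592/3)(-2.716) = +0.054 V.

+0.054 V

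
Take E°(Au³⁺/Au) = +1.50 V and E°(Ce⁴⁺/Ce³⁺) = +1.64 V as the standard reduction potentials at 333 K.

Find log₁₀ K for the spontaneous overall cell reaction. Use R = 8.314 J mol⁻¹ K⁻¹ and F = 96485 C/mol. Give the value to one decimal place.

Cathode: Ce⁴⁺/Ce³⁺; anode: Au³⁺/Au. E°cell = (+1.64) − (+1.50) = +0.14 V, with n = 3.
ΔG° = −nFE° = −RT ln K, so ln K = nFE°/(RT) = (3)(96485)(+0.14) / ((8.314)(333)) = 14.637.
log₁₀ K = 14.637 / ln 10 = 6.4.

6.4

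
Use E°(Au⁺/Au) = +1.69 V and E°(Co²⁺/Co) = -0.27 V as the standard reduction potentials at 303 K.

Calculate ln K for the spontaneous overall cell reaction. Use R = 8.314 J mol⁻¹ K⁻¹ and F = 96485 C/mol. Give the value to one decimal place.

Cathode: Au⁺/Au; anode: Co²⁺/Co. E°cell = (+1.69) − (-0.27) = +1.96 V, with n = 2.
ΔG° = −nFE° = −RT ln K, so ln K = nFE°/(RT) = (2)(96485)(+1.96) / ((8.314)(303)) = 150.139.

150.1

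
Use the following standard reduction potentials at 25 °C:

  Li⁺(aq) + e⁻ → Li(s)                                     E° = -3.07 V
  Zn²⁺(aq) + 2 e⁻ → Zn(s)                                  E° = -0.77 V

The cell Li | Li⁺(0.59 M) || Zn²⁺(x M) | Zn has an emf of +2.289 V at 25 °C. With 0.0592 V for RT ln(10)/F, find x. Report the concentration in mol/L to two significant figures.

0.15 M

Zn²⁺/Zn is the cathode, Li⁺/Li the anode: E°cell = +2.30 V, n = 2.
Overall reaction: Zn²⁺(aq) + 2 Li(s) → Zn(s) + 2 Li⁺(aq); Q = [Li⁺]^2/[Zn²⁺]^1.
From E = E° − (0.0592/n) log Q: log Q = (E° − E)·n/0.0592 = (+2.30 − (+2.289))·2/0.0592 = 0.3716.
So 1·log[Zn²⁺] = 2·log(0.59) − log Q = -0.4583 − (0.3716) = -0.8299; [Zn²⁺] = 10^(-0.8299) ≈ 0.15 M.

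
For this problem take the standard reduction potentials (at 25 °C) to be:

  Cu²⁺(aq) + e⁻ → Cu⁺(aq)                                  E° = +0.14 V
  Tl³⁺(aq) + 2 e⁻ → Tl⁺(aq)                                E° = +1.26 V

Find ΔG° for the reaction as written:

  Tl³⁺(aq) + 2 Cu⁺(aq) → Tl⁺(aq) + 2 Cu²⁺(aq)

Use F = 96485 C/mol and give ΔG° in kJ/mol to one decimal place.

As written, Tl³⁺/Tl⁺ is reduced (cathode) and Cu²⁺/Cu⁺ is oxidised (anode), so E°cell = (+1.26) − (+0.14) = +1.12 V.
Balancing electrons gives n = 2.
ΔG° = −nFE° = −(2)(96485)(+1.12) = -216,126 J = -216.1 kJ/mol.

-216.1 kJ/mol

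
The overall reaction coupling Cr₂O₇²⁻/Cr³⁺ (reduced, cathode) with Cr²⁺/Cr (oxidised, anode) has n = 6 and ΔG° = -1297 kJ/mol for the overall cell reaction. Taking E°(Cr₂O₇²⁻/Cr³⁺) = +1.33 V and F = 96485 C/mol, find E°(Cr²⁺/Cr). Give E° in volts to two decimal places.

E°cell = −ΔG°/(nF) = −(-1297×10³)/((6)(96485)) = +2.240 V.
Since Cr₂O₇²⁻/Cr³⁺ is the cathode and Cr²⁺/Cr the anode, E°cell = E°(Cr₂O₇²⁻/Cr³⁺) − E°(Cr²⁺/Cr).
So E°(Cr²⁺/Cr) = E°(Cr₂O₇²⁻/Cr³⁺) − E°cell = (+1.33) − (+2.240) = -0.91 V.

-0.91 V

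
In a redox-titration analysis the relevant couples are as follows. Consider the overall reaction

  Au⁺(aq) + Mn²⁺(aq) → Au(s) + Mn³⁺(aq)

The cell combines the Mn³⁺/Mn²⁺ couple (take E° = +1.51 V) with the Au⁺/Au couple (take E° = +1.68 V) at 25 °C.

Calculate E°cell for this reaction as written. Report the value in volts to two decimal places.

+0.17 V

The Au⁺/Au couple has the higher reduction potential, so it is the cathode; Mn³⁺/Mn²⁺ is oxidised at the anode.
E°cell = E°(cathode) − E°(anode) = (+1.68) − (+1.51) = +0.17 V.
Since E°cell > 0, the reaction is spontaneous under standard conditions.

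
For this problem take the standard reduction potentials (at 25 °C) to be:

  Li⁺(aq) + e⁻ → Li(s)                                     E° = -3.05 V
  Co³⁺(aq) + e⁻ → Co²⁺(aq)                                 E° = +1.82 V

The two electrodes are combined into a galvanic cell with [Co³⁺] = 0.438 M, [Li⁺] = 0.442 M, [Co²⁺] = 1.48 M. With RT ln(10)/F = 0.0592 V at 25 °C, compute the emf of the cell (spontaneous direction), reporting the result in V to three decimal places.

+4.860 V

Co³⁺/Co²⁺ is the cathode (higher E°), Li⁺/Li the anode: E°cell = +1.82 − (-3.05) = +4.87 V, n = 1.
Overall: Co³⁺(aq) + Li(s) → Co²⁺(aq) + Li⁺(aq)
Q = [Co²⁺]·[Li⁺] / ([Co³⁺]); log Q = 0.174.
E = E° − (0.0592/n) log Q = +4.87 − (0.0592/1)(0.174) = +4.860 V.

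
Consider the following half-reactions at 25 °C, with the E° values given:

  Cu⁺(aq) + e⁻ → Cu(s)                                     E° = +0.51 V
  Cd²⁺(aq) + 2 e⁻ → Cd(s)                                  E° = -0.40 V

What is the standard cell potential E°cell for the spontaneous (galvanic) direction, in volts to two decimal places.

The Cu⁺/Cu couple has the higher reduction potential, so it is the cathode; Cd²⁺/Cd is oxidised at the anode.
E°cell = E°(cathode) − E°(anode) = (+0.51) − (-0.40) = +0.91 V.

+0.91 V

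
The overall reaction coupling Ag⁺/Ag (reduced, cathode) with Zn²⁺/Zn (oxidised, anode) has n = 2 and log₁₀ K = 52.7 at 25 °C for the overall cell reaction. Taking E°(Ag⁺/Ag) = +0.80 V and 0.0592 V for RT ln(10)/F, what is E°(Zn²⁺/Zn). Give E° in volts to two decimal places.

-0.76 V

E°cell = (0.0592/n)·log K = (0.0592/2)(52.7) = +1.560 V.
Since Ag⁺/Ag is the cathode and Zn²⁺/Zn the anode, E°cell = E°(Ag⁺/Ag) − E°(Zn²⁺/Zn).
So E°(Zn²⁺/Zn) = E°(Ag⁺/Ag) − E°cell = (+0.80) − (+1.560) = -0.76 V.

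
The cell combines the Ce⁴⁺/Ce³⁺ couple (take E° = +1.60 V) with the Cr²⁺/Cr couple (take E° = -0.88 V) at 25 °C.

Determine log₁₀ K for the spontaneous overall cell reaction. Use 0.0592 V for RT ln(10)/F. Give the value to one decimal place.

Cathode: Ce⁴⁺/Ce³⁺; anode: Cr²⁺/Cr. E°cell = +2.48 V, n = 2.
log K = nE°cell / 0.0592 = (2)(+2.48) / 0.0592 = 83.8.

83.8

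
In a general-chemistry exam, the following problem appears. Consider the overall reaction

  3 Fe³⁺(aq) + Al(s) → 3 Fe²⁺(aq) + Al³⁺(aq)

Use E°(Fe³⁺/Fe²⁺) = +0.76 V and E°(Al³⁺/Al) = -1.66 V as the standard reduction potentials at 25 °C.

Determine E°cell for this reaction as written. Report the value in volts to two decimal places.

The Fe³⁺/Fe²⁺ couple has the higher reduction potential, so it is the cathode; Al³⁺/Al is oxidised at the anode.
E°cell = E°(cathode) − E°(anode) = (+0.76) − (-1.66) = +2.42 V.

+2.42 V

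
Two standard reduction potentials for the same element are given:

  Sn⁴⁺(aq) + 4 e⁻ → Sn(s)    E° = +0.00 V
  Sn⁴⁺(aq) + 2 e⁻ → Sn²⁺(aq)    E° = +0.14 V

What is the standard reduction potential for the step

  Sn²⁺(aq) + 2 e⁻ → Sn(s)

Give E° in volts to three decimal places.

Sequential free energies add, so n₃E°₃ = n₁E°₁ + n₂E°₂.
With n₃ = 4, and the known step contributing 2×(+0.14) V, the unknown satisfies 2·E° = 4×(+0.00) − 2×(+0.14) = -0.280.
E° = -0.280 / 2 = -0.140 V.

-0.140 V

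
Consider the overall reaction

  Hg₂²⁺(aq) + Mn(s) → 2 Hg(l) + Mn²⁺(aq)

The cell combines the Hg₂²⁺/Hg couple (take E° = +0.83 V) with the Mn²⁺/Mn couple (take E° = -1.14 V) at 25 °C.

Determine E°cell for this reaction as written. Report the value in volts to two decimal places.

The Hg₂²⁺/Hg couple has the higher reduction potential, so it is the cathode; Mn²⁺/Mn is oxidised at the anode.
E°cell = E°(cathode) − E°(anode) = (+0.83) − (-1.14) = +1.97 V.

+1.97 V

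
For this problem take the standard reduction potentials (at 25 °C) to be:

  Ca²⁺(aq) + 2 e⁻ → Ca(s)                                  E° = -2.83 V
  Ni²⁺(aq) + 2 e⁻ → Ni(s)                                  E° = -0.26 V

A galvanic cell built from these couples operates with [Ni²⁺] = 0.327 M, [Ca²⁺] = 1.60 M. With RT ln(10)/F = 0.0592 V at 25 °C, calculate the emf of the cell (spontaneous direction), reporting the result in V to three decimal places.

Ni²⁺/Ni is the cathode (higher E°), Ca²⁺/Ca the anode: E°cell = -0.26 − (-2.83) = +2.57 V, n = 2.
Overall: Ni²⁺(aq) + Ca(s) → Ni(s) + Ca²⁺(aq)
Q = [Ca²⁺] / ([Ni²⁺]); log Q = 0.690.
E = E° − (0.0592/n) log Q = +2.57 − (0.0592/2)(0.690) = +2.550 V.

+2.550 V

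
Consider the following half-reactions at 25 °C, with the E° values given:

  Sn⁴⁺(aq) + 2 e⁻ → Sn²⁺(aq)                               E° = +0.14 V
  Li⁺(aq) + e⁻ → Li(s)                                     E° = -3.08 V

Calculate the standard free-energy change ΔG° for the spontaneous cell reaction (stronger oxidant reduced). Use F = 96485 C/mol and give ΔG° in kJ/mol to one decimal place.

Sn⁴⁺/Sn²⁺ (E° = +0.14 V) is the cathode; Li⁺/Li (E° = -3.08 V) is the anode, so E°cell = +3.22 V.
Balancing electrons gives n = 2 (lcm of 2 and 1).
ΔG° = −nFE° = −(2)(96485)(+3.22) = -621,363 J = -621.4 kJ/mol.

-621.4 kJ/mol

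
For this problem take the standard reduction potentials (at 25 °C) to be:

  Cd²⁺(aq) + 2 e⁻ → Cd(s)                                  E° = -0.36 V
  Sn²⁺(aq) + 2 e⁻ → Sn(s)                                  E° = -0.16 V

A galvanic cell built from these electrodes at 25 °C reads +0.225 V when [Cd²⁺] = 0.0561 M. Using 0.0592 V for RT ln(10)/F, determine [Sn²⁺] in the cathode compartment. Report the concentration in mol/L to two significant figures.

0.39 M

Sn²⁺/Sn is the cathode, Cd²⁺/Cd the anode: E°cell = +0.20 V, n = 2.
Overall reaction: Sn²⁺(aq) + Cd(s) → Sn(s) + Cd²⁺(aq); Q = [Cd²⁺]^1/[Sn²⁺]^1.
From E = E° − (0.0592/n) log Q: log Q = (E° − E)·n/0.0592 = (+0.20 − (+0.225))·2/0.0592 = -0.8446.
So 1·log[Sn²⁺] = 1·log(0.0561) − log Q = -1.2510 − (-0.8446) = -0.4064; [Sn²⁺] = 10^(-0.4064) ≈ 0.39 M.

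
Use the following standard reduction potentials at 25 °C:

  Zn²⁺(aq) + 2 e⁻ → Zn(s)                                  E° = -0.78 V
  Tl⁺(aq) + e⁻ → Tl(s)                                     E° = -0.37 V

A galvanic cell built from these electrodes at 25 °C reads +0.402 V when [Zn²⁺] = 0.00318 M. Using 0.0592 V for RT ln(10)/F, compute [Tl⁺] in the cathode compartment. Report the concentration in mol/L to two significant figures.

Tl⁺/Tl is the cathode, Zn²⁺/Zn the anode: E°cell = +0.41 V, n = 2.
Overall reaction: 2 Tl⁺(aq) + Zn(s) → 2 Tl(s) + Zn²⁺(aq); Q = [Zn²⁺]^1/[Tl⁺]^2.
From E = E° − (0.0592/n) log Q: log Q = (E° − E)·n/0.0592 = (+0.41 − (+0.402))·2/0.0592 = 0.2703.
So 2·log[Tl⁺] = 1·log(0.00318) − log Q = -2.4976 − (0.2703) = -2.7679; log[Tl⁺] = -2.7679 / 2 = -1.3840; [Tl⁺] = 10^(-1.3840) ≈ 0.041 M.

0.041 M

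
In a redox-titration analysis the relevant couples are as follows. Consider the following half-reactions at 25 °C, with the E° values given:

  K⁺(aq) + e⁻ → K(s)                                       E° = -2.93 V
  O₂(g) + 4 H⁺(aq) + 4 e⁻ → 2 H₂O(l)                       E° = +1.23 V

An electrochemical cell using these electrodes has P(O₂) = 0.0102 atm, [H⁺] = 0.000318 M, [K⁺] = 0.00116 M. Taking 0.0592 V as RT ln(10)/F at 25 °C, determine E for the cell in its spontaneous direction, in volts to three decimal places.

O₂/H₂O is the cathode (higher E°), K⁺/K the anode: E°cell = +1.23 − (-2.93) = +4.16 V, n = 4.
Overall: O₂(g) + 4 H⁺(aq) + 4 K(s) → 2 H₂O(l) + 4 K⁺(aq)
Q = [K⁺]^4 / (P(O₂)·[H⁺]^4); log Q = 4.240.
E = E° − (0.0592/n) log Q = +4.16 − (0.0592/4)(4.240) = +4.097 V.

+4.097 V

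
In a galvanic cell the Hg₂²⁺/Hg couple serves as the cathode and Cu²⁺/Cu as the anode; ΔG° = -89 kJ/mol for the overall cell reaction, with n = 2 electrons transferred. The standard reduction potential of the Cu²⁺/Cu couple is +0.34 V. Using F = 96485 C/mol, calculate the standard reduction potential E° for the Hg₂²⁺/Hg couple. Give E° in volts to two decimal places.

E°cell = −ΔG°/(nF) = −(-89×10³)/((2)(96485)) = +0.461 V.
Since Hg₂²⁺/Hg is the cathode and Cu²⁺/Cu the anode, E°cell = E°(Hg₂²⁺/Hg) − E°(Cu²⁺/Cu).
So E°(Hg₂²⁺/Hg) = E°cell + E°(Cu²⁺/Cu) = +0.461 + (+0.34) = +0.80 V.

+0.80 V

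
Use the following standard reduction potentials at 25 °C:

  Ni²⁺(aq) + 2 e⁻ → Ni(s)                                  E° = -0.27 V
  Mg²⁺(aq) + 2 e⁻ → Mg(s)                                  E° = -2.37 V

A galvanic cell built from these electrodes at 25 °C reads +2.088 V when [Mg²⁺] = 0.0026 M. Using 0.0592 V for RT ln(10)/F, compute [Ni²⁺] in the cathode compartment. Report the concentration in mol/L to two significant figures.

0.0010 M

Ni²⁺/Ni is the cathode, Mg²⁺/Mg the anode: E°cell = +2.10 V, n = 2.
Overall reaction: Ni²⁺(aq) + Mg(s) → Ni(s) + Mg²⁺(aq); Q = [Mg²⁺]^1/[Ni²⁺]^1.
From E = E° − (0.0592/n) log Q: log Q = (E° − E)·n/0.0592 = (+2.10 − (+2.088))·2/0.0592 = 0.4054.
So 1·log[Ni²⁺] = 1·log(0.0026) − log Q = -2.5850 − (0.4054) = -2.9904; [Ni²⁺] = 10^(-2.9904) ≈ 0.0010 M.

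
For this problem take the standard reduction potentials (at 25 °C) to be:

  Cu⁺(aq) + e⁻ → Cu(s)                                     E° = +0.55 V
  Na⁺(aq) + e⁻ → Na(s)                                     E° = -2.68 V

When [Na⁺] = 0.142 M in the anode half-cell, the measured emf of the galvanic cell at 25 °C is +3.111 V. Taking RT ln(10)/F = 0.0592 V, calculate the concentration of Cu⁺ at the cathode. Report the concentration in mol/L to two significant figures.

Cu⁺/Cu is the cathode, Na⁺/Na the anode: E°cell = +3.23 V, n = 1.
Overall reaction: Cu⁺(aq) + Na(s) → Cu(s) + Na⁺(aq); Q = [Na⁺]^1/[Cu⁺]^1.
From E = E° − (0.0592/n) log Q: log Q = (E° − E)·n/0.0592 = (+3.23 − (+3.111))·1/0.0592 = 2.0101.
So 1·log[Cu⁺] = 1·log(0.142) − log Q = -0.8477 − (2.0101) = -2.8578; [Cu⁺] = 10^(-2.8578) ≈ 0.0014 M.

0.0014 M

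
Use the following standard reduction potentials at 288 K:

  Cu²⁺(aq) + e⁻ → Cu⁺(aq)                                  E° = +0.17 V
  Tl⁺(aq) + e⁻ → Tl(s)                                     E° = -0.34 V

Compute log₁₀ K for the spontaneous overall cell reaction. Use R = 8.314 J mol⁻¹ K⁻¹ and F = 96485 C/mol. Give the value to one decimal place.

8.9

Cathode: Cu²⁺/Cu⁺; anode: Tl⁺/Tl. E°cell = (+0.17) − (-0.34) = +0.51 V, with n = 1.
ΔG° = −nFE° = −RT ln K, so ln K = nFE°/(RT) = (1)(96485)(+0.51) / ((8.314)(288)) = 20.551.
log₁₀ K = 20.551 / ln 10 = 8.9.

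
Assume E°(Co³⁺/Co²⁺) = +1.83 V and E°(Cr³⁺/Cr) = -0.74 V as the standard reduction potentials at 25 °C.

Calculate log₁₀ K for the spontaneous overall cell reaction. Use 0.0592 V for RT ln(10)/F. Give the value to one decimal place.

130.2

Cathode: Co³⁺/Co²⁺; anode: Cr³⁺/Cr. E°cell = +2.57 V, n = 3.
log K = nE°cell / 0.0592 = (3)(+2.57) / 0.0592 = 130.2.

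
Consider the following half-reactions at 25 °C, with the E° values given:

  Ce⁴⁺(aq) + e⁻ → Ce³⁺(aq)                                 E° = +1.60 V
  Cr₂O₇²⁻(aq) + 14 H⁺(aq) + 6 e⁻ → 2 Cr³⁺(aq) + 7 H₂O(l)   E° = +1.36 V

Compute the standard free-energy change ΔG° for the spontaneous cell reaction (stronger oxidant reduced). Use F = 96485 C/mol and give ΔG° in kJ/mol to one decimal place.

-138.9 kJ/mol

Ce⁴⁺/Ce³⁺ (E° = +1.60 V) is the cathode; Cr₂O₇²⁻/Cr³⁺ (E° = +1.36 V) is the anode, so E°cell = +0.24 V.
Balancing electrons gives n = 6 (lcm of 1 and 6).
ΔG° = −nFE° = −(6)(96485)(+0.24) = -138,938 J = -138.9 kJ/mol.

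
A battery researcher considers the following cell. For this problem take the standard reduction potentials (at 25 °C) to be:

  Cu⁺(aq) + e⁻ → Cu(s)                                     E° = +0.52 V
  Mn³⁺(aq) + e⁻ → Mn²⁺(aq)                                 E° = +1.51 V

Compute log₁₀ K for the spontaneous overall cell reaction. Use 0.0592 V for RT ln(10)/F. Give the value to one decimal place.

16.7

Cathode: Mn³⁺/Mn²⁺; anode: Cu⁺/Cu. E°cell = +0.99 V, n = 1.
log K = nE°cell / 0.0592 = (1)(+0.99) / 0.0592 = 16.7.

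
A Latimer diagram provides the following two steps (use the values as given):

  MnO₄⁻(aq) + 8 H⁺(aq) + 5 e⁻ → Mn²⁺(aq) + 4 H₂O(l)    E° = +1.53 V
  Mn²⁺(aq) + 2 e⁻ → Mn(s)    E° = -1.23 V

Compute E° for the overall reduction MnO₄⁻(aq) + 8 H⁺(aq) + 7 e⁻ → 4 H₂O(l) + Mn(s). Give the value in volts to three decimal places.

+0.741 V

Adding the free-energy changes (−nFE°) of the two steps gives −n₃FE°₃ = −n₁FE°₁ − n₂FE°₂.
E°₃ = (5×+1.53 + 2×-1.23) / 7 = (+5.190) / 7 = +0.741 V.
E° values themselves are not directly additive — weighting by electron count is essential.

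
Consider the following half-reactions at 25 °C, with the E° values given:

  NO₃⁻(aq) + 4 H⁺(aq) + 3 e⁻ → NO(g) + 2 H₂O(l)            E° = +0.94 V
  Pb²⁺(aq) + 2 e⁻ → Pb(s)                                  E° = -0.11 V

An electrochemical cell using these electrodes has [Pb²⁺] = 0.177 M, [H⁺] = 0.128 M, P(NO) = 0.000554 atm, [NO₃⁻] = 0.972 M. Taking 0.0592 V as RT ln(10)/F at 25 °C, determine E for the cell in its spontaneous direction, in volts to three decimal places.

NO₃⁻/NO is the cathode (higher E°), Pb²⁺/Pb the anode: E°cell = +0.94 − (-0.11) = +1.05 V, n = 6.
Overall: 2 NO₃⁻(aq) + 8 H⁺(aq) + 3 Pb(s) → 2 NO(g) + 4 H₂O(l) + 3 Pb²⁺(aq)
Q = P(NO)^2·[Pb²⁺]^3 / ([NO₃⁻]^2·[H⁺]^8); log Q = -1.602.
E = E° − (0.0592/n) log Q = +1.05 − (0.0592/6)(-1.602) = +1.066 V.

+1.066 V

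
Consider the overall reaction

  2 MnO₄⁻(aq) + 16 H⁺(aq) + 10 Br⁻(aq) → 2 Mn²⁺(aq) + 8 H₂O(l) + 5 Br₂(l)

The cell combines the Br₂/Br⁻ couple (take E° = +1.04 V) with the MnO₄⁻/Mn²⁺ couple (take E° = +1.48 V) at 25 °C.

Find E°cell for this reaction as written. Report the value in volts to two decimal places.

The MnO₄⁻/Mn²⁺ couple has the higher reduction potential, so it is the cathode; Br₂/Br⁻ is oxidised at the anode.
E°cell = E°(cathode) − E°(anode) = (+1.48) − (+1.04) = +0.44 V.
Since E°cell > 0, the reaction is spontaneous under standard conditions.

+0.44 V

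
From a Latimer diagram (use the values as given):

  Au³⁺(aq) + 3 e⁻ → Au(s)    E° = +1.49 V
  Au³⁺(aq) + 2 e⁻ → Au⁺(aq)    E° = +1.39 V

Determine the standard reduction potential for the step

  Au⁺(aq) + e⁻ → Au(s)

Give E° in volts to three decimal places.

+1.690 V

Sequential free energies add, so n₃E°₃ = n₁E°₁ + n₂E°₂.
With n₃ = 3, and the known step contributing 2×(+1.39) V, the unknown satisfies 1·E° = 3×(+1.49) − 2×(+1.39) = +1.690.
E° = +1.690 / 1 = +1.690 V.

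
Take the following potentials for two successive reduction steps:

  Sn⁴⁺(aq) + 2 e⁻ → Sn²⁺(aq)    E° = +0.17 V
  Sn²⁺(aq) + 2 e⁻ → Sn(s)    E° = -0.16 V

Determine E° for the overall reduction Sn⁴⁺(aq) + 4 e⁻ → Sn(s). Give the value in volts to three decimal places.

+0.005 V

Standard free energies of sequential steps add: ΔG°₃ = ΔG°₁ + ΔG°₂, so n₃E°₃ = n₁E°₁ + n₂E°₂.
E°₃ = (2×+0.17 + 2×-0.16) / 4 = (+0.020) / 4 = +0.005 V.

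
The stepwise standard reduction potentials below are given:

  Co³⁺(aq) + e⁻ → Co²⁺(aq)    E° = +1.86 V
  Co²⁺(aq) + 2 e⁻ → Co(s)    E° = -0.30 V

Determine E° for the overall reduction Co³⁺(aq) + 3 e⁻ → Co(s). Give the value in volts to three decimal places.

+0.420 V

Adding the free-energy changes (−nFE°) of the two steps gives −n₃FE°₃ = −n₁FE°₁ − n₂FE°₂.
E°₃ = (1×+1.86 + 2×-0.30) / 3 = (+1.260) / 3 = +0.420 V.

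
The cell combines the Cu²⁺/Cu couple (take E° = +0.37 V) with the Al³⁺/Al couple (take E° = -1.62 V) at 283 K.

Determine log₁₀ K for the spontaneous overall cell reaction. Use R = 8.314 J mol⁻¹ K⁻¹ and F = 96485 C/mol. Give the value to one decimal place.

212.6

Cathode: Cu²⁺/Cu; anode: Al³⁺/Al. E°cell = (+0.37) − (-1.62) = +1.99 V, with n = 6.
ΔG° = −nFE° = −RT ln K, so ln K = nFE°/(RT) = (6)(96485)(+1.99) / ((8.314)(283)) = 489.630.
log₁₀ K = 489.630 / ln 10 = 212.6.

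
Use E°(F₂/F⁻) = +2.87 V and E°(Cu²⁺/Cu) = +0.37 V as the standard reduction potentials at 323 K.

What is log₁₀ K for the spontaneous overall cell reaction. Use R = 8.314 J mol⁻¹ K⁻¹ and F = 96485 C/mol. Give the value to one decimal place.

Cathode: F₂/F⁻; anode: Cu²⁺/Cu. E°cell = (+2.87) − (+0.37) = +2.50 V, with n = 2.
ΔG° = −nFE° = −RT ln K, so ln K = nFE°/(RT) = (2)(96485)(+2.50) / ((8.314)(323)) = 179.646.
log₁₀ K = 179.646 / ln 10 = 78.0.

78.0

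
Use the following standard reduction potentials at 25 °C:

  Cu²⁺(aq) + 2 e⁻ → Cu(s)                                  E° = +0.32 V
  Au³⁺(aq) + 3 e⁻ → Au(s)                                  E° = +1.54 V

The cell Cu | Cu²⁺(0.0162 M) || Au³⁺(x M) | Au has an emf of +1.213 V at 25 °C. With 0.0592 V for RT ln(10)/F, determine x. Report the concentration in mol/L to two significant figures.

Au³⁺/Au is the cathode, Cu²⁺/Cu the anode: E°cell = +1.22 V, n = 6.
Overall reaction: 2 Au³⁺(aq) + 3 Cu(s) → 2 Au(s) + 3 Cu²⁺(aq); Q = [Cu²⁺]^3/[Au³⁺]^2.
From E = E° − (0.0592/n) log Q: log Q = (E° − E)·n/0.0592 = (+1.22 − (+1.213))·6/0.0592 = 0.7095.
So 2·log[Au³⁺] = 3·log(0.0162) − log Q = -5.3715 − (0.7095) = -6.0810; log[Au³⁺] = -6.0810 / 2 = -3.0405; [Au³⁺] = 10^(-3.0405) ≈ 0.00091 M.

0.00091 M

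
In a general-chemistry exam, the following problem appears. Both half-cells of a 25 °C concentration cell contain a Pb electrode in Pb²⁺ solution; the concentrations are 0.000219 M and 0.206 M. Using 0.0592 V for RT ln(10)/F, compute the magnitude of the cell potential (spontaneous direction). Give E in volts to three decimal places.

For a concentration cell E°cell = 0. The 0.206 M side is the cathode (reduction is favoured where [Pb²⁺] is higher).
With n = 2, E = −(0.0592/2) log([Pb²⁺]ₐₙ/[Pb²⁺]꜀ₐₜ) = −(0.0592/2) log(0.000219/0.206) = −(0.0592/2)(-2.973) = +0.088 V.

+0.088 V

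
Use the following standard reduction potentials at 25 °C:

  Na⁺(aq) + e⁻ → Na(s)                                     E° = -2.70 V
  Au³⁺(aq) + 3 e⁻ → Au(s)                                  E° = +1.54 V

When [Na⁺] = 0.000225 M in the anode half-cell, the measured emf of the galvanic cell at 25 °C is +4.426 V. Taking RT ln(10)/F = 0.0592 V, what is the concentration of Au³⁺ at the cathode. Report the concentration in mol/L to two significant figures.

Au³⁺/Au is the cathode, Na⁺/Na the anode: E°cell = +4.24 V, n = 3.
Overall reaction: Au³⁺(aq) + 3 Na(s) → Au(s) + 3 Na⁺(aq); Q = [Na⁺]^3/[Au³⁺]^1.
From E = E° − (0.0592/n) log Q: log Q = (E° − E)·n/0.0592 = (+4.24 − (+4.426))·3/0.0592 = -9.4257.
So 1·log[Au³⁺] = 3·log(0.000225) − log Q = -10.9435 − (-9.4257) = -1.5178; [Au³⁺] = 10^(-1.5178) ≈ 0.030 M.

0.030 M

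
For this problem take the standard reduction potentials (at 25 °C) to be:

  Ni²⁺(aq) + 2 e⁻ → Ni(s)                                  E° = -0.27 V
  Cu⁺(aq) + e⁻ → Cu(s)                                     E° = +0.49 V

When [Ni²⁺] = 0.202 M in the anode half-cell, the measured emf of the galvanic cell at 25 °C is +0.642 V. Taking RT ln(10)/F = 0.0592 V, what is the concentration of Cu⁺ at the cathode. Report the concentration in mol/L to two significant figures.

Cu⁺/Cu is the cathode, Ni²⁺/Ni the anode: E°cell = +0.76 V, n = 2.
Overall reaction: 2 Cu⁺(aq) + Ni(s) → 2 Cu(s) + Ni²⁺(aq); Q = [Ni²⁺]^1/[Cu⁺]^2.
From E = E° − (0.0592/n) log Q: log Q = (E° − E)·n/0.0592 = (+0.76 − (+0.642))·2/0.0592 = 3.9865.
So 2·log[Cu⁺] = 1·log(0.202) − log Q = -0.6946 − (3.9865) = -4.6811; log[Cu⁺] = -4.6811 / 2 = -2.3405; [Cu⁺] = 10^(-2.3405) ≈ 0.0046 M.

0.0046 M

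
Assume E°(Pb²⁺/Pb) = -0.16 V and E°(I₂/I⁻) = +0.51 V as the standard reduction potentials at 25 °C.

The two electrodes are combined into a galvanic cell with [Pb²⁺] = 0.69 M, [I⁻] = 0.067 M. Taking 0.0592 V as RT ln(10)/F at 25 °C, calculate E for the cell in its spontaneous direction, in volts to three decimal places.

I₂/I⁻ is the cathode (higher E°), Pb²⁺/Pb the anode: E°cell = +0.51 − (-0.16) = +0.67 V, n = 2.
Overall: I₂(s) + Pb(s) → 2 I⁻(aq) + Pb²⁺(aq)
Q = [I⁻]^2·[Pb²⁺]; log Q = -2.509.
E = E° − (0.0592/n) log Q = +0.67 − (0.0592/2)(-2.509) = +0.744 V.

+0.744 V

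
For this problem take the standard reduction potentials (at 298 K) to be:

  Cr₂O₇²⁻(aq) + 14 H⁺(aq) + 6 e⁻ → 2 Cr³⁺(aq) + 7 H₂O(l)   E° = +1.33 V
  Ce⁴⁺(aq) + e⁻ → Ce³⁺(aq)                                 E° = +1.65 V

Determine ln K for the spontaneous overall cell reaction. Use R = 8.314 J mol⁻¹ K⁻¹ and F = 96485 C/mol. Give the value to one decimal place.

74.8

Cathode: Ce⁴⁺/Ce³⁺; anode: Cr₂O₇²⁻/Cr³⁺. E°cell = (+1.65) − (+1.33) = +0.32 V, with n = 6.
ΔG° = −nFE° = −RT ln K, so ln K = nFE°/(RT) = (6)(96485)(+0.32) / ((8.314)(298)) = 74.771.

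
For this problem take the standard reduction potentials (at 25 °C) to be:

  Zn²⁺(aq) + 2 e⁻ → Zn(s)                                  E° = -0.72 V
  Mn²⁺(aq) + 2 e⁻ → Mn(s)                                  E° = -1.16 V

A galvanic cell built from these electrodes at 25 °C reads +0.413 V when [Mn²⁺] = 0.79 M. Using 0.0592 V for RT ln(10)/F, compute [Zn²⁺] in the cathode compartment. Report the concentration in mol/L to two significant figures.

0.097 M

Zn²⁺/Zn is the cathode, Mn²⁺/Mn the anode: E°cell = +0.44 V, n = 2.
Overall reaction: Zn²⁺(aq) + Mn(s) → Zn(s) + Mn²⁺(aq); Q = [Mn²⁺]^1/[Zn²⁺]^1.
From E = E° − (0.0592/n) log Q: log Q = (E° − E)·n/0.0592 = (+0.44 − (+0.413))·2/0.0592 = 0.9122.
So 1·log[Zn²⁺] = 1·log(0.79) − log Q = -0.1024 − (0.9122) = -1.0146; [Zn²⁺] = 10^(-1.0146) ≈ 0.097 M.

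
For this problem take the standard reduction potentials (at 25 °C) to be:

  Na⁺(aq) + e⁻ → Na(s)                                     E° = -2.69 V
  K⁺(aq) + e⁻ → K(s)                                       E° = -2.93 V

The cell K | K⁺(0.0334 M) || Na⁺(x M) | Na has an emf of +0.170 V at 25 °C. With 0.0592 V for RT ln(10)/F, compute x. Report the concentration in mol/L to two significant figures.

Na⁺/Na is the cathode, K⁺/K the anode: E°cell = +0.24 V, n = 1.
Overall reaction: Na⁺(aq) + K(s) → Na(s) + K⁺(aq); Q = [K⁺]^1/[Na⁺]^1.
From E = E° − (0.0592/n) log Q: log Q = (E° − E)·n/0.0592 = (+0.24 − (+0.170))·1/0.0592 = 1.1824.
So 1·log[Na⁺] = 1·log(0.0334) − log Q = -1.4763 − (1.1824) = -2.6587; [Na⁺] = 10^(-2.6587) ≈ 0.0022 M.

0.0022 M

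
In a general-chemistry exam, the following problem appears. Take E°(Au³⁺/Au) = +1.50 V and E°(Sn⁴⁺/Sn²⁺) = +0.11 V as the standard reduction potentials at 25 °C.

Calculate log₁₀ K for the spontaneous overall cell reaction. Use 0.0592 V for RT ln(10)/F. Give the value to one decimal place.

Cathode: Au³⁺/Au; anode: Sn⁴⁺/Sn²⁺. E°cell = +1.39 V, n = 6.
log K = nE°cell / 0.0592 = (6)(+1.39) / 0.0592 = 140.9.

140.9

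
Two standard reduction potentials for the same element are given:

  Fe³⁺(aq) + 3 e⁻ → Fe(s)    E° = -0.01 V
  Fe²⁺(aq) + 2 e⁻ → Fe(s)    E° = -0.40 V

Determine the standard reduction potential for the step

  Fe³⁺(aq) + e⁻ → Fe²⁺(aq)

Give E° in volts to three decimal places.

Sequential free energies add, so n₃E°₃ = n₁E°₁ + n₂E°₂.
With n₃ = 3, and the known step contributing 2×(-0.40) V, the unknown satisfies 1·E° = 3×(-0.01) − 2×(-0.40) = +0.770.
E° = +0.770 / 1 = +0.770 V.

+0.770 V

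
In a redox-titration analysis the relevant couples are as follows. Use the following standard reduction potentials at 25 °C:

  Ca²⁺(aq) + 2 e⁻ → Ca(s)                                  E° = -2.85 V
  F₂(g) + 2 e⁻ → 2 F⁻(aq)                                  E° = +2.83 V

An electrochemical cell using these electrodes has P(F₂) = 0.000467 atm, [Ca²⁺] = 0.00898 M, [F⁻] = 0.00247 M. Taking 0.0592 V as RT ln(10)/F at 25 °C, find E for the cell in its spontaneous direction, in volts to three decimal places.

+5.796 V

F₂/F⁻ is the cathode (higher E°), Ca²⁺/Ca the anode: E°cell = +2.83 − (-2.85) = +5.68 V, n = 2.
Overall: F₂(g) + Ca(s) → 2 F⁻(aq) + Ca²⁺(aq)
Q = [F⁻]^2·[Ca²⁺] / (P(F₂)); log Q = -3.931.
E = E° − (0.0592/n) log Q = +5.68 − (0.0592/2)(-3.931) = +5.796 V.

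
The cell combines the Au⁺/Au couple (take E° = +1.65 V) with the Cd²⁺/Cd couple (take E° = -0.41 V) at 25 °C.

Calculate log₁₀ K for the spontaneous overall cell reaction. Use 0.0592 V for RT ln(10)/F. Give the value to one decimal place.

Cathode: Au⁺/Au; anode: Cd²⁺/Cd. E°cell = +2.06 V, n = 2.
log K = nE°cell / 0.0592 = (2)(+2.06) / 0.0592 = 69.6.

69.6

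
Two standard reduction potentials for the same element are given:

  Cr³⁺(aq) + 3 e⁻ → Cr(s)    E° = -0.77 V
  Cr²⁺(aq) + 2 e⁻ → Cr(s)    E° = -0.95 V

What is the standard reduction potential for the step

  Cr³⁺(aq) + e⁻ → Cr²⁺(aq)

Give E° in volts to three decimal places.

Sequential free energies add, so n₃E°₃ = n₁E°₁ + n₂E°₂.
With n₃ = 3, and the known step contributing 2×(-0.95) V, the unknown satisfies 1·E° = 3×(-0.77) − 2×(-0.95) = -0.410.
E° = -0.410 / 1 = -0.410 V.

-0.410 V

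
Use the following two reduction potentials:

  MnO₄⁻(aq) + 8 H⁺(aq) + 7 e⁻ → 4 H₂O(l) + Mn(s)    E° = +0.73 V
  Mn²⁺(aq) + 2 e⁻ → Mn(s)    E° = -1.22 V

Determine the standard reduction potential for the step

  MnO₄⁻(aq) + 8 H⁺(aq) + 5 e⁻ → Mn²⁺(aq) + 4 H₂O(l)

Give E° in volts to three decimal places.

+1.510 V

Sequential free energies add, so n₃E°₃ = n₁E°₁ + n₂E°₂.
With n₃ = 7, and the known step contributing 2×(-1.22) V, the unknown satisfies 5·E° = 7×(+0.73) − 2×(-1.22) = +7.550.
E° = +7.550 / 5 = +1.510 V.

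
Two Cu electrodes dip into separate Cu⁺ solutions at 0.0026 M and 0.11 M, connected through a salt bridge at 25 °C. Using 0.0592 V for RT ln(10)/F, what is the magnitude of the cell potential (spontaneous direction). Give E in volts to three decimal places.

+0.096 V

For a concentration cell E°cell = 0. The 0.11 M side is the cathode (reduction is favoured where [Cu⁺] is higher).
With n = 1, E = −(0.0592/1) log([Cu⁺]ₐₙ/[Cu⁺]꜀ₐₜ) = −(0.0592/1) log(0.0026/0.11) = −(0.0592/1)(-1.626) = +0.096 V.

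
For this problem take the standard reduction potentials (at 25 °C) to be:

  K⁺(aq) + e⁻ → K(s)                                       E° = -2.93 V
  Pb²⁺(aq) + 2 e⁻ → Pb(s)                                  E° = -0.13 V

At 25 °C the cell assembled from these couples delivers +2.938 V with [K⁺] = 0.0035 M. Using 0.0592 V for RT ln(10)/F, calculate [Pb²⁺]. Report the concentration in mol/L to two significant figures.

Pb²⁺/Pb is the cathode, K⁺/K the anode: E°cell = +2.80 V, n = 2.
Overall reaction: Pb²⁺(aq) + 2 K(s) → Pb(s) + 2 K⁺(aq); Q = [K⁺]^2/[Pb²⁺]^1.
From E = E° − (0.0592/n) log Q: log Q = (E° − E)·n/0.0592 = (+2.80 − (+2.938))·2/0.0592 = -4.6622.
So 1·log[Pb²⁺] = 2·log(0.0035) − log Q = -4.9119 − (-4.6622) = -0.2497; [Pb²⁺] = 10^(-0.2497) ≈ 0.56 M.

0.56 M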